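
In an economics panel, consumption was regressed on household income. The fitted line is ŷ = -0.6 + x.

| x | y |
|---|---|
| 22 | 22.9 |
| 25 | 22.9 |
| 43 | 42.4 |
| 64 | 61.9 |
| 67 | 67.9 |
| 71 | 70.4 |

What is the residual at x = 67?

ŷ = -0.6 + 67 = 66.4
r = 67.9 − 66.4 = 1.5

r = 1.5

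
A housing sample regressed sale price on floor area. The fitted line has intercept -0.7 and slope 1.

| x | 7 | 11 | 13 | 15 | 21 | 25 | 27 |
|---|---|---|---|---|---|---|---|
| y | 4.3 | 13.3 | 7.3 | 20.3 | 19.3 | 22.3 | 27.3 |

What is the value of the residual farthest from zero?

e = 6

x=7: ŷ = -0.7 + 7 = 6.3; e = 4.3 − 6.3 = -2
x=11: ŷ = -0.7 + 11 = 10.3; e = 13.3 − 10.3 = 3
x=13: ŷ = -0.7 + 13 = 12.3; e = 7.3 − 12.3 = -5
x=15: ŷ = -0.7 + 15 = 14.3; e = 20.3 − 14.3 = 6
x=21: ŷ = -0.7 + 21 = 20.3; e = 19.3 − 20.3 = -1
x=25: ŷ = -0.7 + 25 = 24.3; e = 22.3 − 24.3 = -2
x=27: ŷ = -0.7 + 27 = 26.3; e = 27.3 − 26.3 = 1
Largest |e| is 6 at x = 15, residual 6.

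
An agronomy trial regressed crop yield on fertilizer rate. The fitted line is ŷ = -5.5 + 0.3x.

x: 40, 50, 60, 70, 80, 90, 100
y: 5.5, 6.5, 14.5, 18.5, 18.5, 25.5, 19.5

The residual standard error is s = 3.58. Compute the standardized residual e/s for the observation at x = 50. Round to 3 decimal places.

-0.838

ŷ = -5.5 + 0.3·50 = 9.5
e = 6.5 − 9.5 = -3
e/s = -3 / 3.58 = -0.838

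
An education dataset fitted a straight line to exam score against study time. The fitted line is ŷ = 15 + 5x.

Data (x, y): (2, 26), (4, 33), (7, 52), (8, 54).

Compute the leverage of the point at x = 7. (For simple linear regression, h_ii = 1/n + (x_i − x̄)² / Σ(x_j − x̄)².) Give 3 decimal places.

h = 0.385

x̄ = (2 + 4 + 7 + 8)/4 = 5.25
Σ(x − x̄)² = 10.5625 + 1.5625 + 3.0625 + 7.5625 = 22.75
h = 1/4 + (1.75)²/22.75 = 0.25 + 0.134615 = 0.385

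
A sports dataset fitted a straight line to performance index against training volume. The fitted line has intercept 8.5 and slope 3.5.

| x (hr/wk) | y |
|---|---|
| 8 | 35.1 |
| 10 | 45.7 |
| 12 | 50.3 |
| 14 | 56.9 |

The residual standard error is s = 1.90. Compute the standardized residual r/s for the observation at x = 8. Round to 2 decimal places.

ŷ = 8.5 + 3.5·8 = 36.5
r = 35.1 − 36.5 = -1.4
r/s = -1.4 / 1.90 = -0.74

-0.74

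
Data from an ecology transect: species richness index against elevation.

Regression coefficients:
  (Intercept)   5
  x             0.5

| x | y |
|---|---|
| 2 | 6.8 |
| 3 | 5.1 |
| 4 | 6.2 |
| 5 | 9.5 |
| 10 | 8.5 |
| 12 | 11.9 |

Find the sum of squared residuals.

SSE = 10.3

x=2: ŷ = 5 + 0.5·2 = 6; r = 6.8 − 6 = 0.8
x=3: ŷ = 5 + 0.5·3 = 6.5; r = 5.1 − 6.5 = -1.4
x=4: ŷ = 5 + 0.5·4 = 7; r = 6.2 − 7 = -0.8
x=5: ŷ = 5 + 0.5·5 = 7.5; r = 9.5 − 7.5 = 2
x=10: ŷ = 5 + 0.5·10 = 10; r = 8.5 − 10 = -1.5
x=12: ŷ = 5 + 0.5·12 = 11; r = 11.9 − 11 = 0.9
SSE = 0.64 + 1.96 + 0.64 + 4 + 2.25 + 0.81 = 10.3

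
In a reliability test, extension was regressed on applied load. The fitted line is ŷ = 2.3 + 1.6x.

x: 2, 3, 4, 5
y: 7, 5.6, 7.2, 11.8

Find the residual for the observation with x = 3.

ŷ = 2.3 + 1.6·3 = 7.1
e = 5.6 − 7.1 = -1.5

e = -1.5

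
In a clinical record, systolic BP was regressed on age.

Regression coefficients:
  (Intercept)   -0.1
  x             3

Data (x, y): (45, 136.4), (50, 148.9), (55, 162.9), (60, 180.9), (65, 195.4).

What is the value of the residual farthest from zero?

x=45: ŷ = -0.1 + 3·45 = 134.9; e = 136.4 − 134.9 = 1.5
x=50: ŷ = -0.1 + 3·50 = 149.9; e = 148.9 − 149.9 = -1
x=55: ŷ = -0.1 + 3·55 = 164.9; e = 162.9 − 164.9 = -2
x=60: ŷ = -0.1 + 3·60 = 179.9; e = 180.9 − 179.9 = 1
x=65: ŷ = -0.1 + 3·65 = 194.9; e = 195.4 − 194.9 = 0.5
Largest |e| is 2 at x = 55, residual -2.

e = -2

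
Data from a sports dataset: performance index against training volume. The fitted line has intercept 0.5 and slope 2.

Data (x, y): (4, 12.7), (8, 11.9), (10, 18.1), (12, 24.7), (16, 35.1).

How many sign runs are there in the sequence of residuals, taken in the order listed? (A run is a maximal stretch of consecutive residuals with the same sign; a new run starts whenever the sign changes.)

x=4: ŷ = 0.5 + 2·4 = 8.5; r = 12.7 − 8.5 = 4.2
x=8: ŷ = 0.5 + 2·8 = 16.5; r = 11.9 − 16.5 = -4.6
x=10: ŷ = 0.5 + 2·10 = 20.5; r = 18.1 − 20.5 = -2.4
x=12: ŷ = 0.5 + 2·12 = 24.5; r = 24.7 − 24.5 = 0.2
x=16: ŷ = 0.5 + 2·16 = 32.5; r = 35.1 − 32.5 = 2.6
Signs: + − − + +
Runs: +×1, −×2, +×2 → 3

3 runs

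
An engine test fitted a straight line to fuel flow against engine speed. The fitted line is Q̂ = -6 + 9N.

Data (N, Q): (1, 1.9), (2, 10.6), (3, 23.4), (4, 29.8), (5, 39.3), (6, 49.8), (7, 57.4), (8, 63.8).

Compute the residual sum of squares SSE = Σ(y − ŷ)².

SSE = 17.3

N=1: Q̂ = -6 + 9·1 = 3; r = 1.9 − 3 = -1.1
N=2: Q̂ = -6 + 9·2 = 12; r = 10.6 − 12 = -1.4
N=3: Q̂ = -6 + 9·3 = 21; r = 23.4 − 21 = 2.4
N=4: Q̂ = -6 + 9·4 = 30; r = 29.8 − 30 = -0.2
N=5: Q̂ = -6 + 9·5 = 39; r = 39.3 − 39 = 0.3
N=6: Q̂ = -6 + 9·6 = 48; r = 49.8 − 48 = 1.8
N=7: Q̂ = -6 + 9·7 = 57; r = 57.4 − 57 = 0.4
N=8: Q̂ = -6 + 9·8 = 66; r = 63.8 − 66 = -2.2
SSE = 1.21 + 1.96 + 5.76 + 0.04 + 0.09 + 3.24 + 0.16 + 4.84 = 17.3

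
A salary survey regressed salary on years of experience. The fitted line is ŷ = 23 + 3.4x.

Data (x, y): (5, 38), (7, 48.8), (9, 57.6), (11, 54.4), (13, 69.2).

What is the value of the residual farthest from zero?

r = -6

x=5: ŷ = 23 + 3.4·5 = 40; r = 38 − 40 = -2
x=7: ŷ = 23 + 3.4·7 = 46.8; r = 48.8 − 46.8 = 2
x=9: ŷ = 23 + 3.4·9 = 53.6; r = 57.6 − 53.6 = 4
x=11: ŷ = 23 + 3.4·11 = 60.4; r = 54.4 − 60.4 = -6
x=13: ŷ = 23 + 3.4·13 = 67.2; r = 69.2 − 67.2 = 2
Largest |r| is 6 at x = 11, residual -6.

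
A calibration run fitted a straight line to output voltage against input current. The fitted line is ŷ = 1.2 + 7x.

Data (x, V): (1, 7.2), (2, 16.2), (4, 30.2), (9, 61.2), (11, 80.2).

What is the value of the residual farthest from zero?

x=1: ŷ = 1.2 + 7·1 = 8.2; e = 7.2 − 8.2 = -1
x=2: ŷ = 1.2 + 7·2 = 15.2; e = 16.2 − 15.2 = 1
x=4: ŷ = 1.2 + 7·4 = 29.2; e = 30.2 − 29.2 = 1
x=9: ŷ = 1.2 + 7·9 = 64.2; e = 61.2 − 64.2 = -3
x=11: ŷ = 1.2 + 7·11 = 78.2; e = 80.2 − 78.2 = 2
Largest |e| is 3 at x = 9, residual -3.

e = -3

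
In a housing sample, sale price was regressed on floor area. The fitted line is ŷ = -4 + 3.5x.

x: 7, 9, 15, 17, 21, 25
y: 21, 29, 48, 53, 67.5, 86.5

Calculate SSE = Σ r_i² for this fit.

SSE = 22

x=7: ŷ = -4 + 3.5·7 = 20.5; r = 21 − 20.5 = 0.5
x=9: ŷ = -4 + 3.5·9 = 27.5; r = 29 − 27.5 = 1.5
x=15: ŷ = -4 + 3.5·15 = 48.5; r = 48 − 48.5 = -0.5
x=17: ŷ = -4 + 3.5·17 = 55.5; r = 53 − 55.5 = -2.5
x=21: ŷ = -4 + 3.5·21 = 69.5; r = 67.5 − 69.5 = -2
x=25: ŷ = -4 + 3.5·25 = 83.5; r = 86.5 − 83.5 = 3
SSE = 0.25 + 2.25 + 0.25 + 6.25 + 4 + 9 = 22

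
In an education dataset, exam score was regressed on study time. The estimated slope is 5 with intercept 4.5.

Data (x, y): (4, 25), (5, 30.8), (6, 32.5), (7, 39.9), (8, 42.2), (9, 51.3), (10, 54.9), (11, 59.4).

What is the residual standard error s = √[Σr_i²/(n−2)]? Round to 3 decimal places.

s = 1.571

x=4: ŷ = 4.5 + 5·4 = 24.5; r = 25 − 24.5 = 0.5
x=5: ŷ = 4.5 + 5·5 = 29.5; r = 30.8 − 29.5 = 1.3
x=6: ŷ = 4.5 + 5·6 = 34.5; r = 32.5 − 34.5 = -2
x=7: ŷ = 4.5 + 5·7 = 39.5; r = 39.9 − 39.5 = 0.4
x=8: ŷ = 4.5 + 5·8 = 44.5; r = 42.2 − 44.5 = -2.3
x=9: ŷ = 4.5 + 5·9 = 49.5; r = 51.3 − 49.5 = 1.8
x=10: ŷ = 4.5 + 5·10 = 54.5; r = 54.9 − 54.5 = 0.4
x=11: ŷ = 4.5 + 5·11 = 59.5; r = 59.4 − 59.5 = -0.1
SSE = 0.25 + 1.69 + 4 + 0.16 + 5.29 + 3.24 + 0.16 + 0.01 = 14.8
s = √(14.8/6) = √2.46667 ≈ 1.571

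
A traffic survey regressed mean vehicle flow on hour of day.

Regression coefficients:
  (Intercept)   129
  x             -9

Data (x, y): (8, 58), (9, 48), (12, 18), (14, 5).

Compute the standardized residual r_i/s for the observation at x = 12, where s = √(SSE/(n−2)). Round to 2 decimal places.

x=8: ŷ = 129 − 9·8 = 57; r = 58 − 57 = 1
x=9: ŷ = 129 − 9·9 = 48; r = 48 − 48 = 0
x=12: ŷ = 129 − 9·12 = 21; r = 18 − 21 = -3
x=14: ŷ = 129 − 9·14 = 3; r = 5 − 3 = 2
SSE = 1 + 0 + 9 + 4 = 14
s = √(14/2) = 2.64575
r/s = -3 / 2.64575 = -1.13

-1.13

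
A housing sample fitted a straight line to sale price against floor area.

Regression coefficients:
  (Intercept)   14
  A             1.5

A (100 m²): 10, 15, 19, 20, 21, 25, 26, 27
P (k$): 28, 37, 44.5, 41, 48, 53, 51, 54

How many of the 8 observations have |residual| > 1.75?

A=10: ŷ = 14 + 1.5·10 = 29; r = 28 − 29 = -1
A=15: ŷ = 14 + 1.5·15 = 36.5; r = 37 − 36.5 = 0.5
A=19: ŷ = 14 + 1.5·19 = 42.5; r = 44.5 − 42.5 = 2
A=20: ŷ = 14 + 1.5·20 = 44; r = 41 − 44 = -3
A=21: ŷ = 14 + 1.5·21 = 45.5; r = 48 − 45.5 = 2.5
A=25: ŷ = 14 + 1.5·25 = 51.5; r = 53 − 51.5 = 1.5
A=26: ŷ = 14 + 1.5·26 = 53; r = 51 − 53 = -2
A=27: ŷ = 14 + 1.5·27 = 54.5; r = 54 − 54.5 = -0.5
|r| > 1.75: A=19 (|r|=2), A=20 (|r|=3), A=21 (|r|=2.5), A=26 (|r|=2) → 4

4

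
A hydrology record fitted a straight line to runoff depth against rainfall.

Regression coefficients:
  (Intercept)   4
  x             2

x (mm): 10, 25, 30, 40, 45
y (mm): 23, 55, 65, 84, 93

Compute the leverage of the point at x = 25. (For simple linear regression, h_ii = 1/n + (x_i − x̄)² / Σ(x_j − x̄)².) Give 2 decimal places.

h = 0.23

x̄ = (10 + 25 + 30 + 40 + 45)/5 = 30
Σ(x − x̄)² = 400 + 25 + 0 + 100 + 225 = 750
h = 1/5 + (-5)²/750 = 0.2 + 0.0333333 = 0.23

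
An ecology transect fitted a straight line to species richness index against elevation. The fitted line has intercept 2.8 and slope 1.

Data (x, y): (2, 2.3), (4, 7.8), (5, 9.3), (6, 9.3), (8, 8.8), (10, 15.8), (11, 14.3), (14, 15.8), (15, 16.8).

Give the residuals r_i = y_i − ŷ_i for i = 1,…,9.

x=2: ŷ = 2.8 + 2 = 4.8; r = 2.3 − 4.8 = -2.5
x=4: ŷ = 2.8 + 4 = 6.8; r = 7.8 − 6.8 = 1
x=5: ŷ = 2.8 + 5 = 7.8; r = 9.3 − 7.8 = 1.5
x=6: ŷ = 2.8 + 6 = 8.8; r = 9.3 − 8.8 = 0.5
x=8: ŷ = 2.8 + 8 = 10.8; r = 8.8 − 10.8 = -2
x=10: ŷ = 2.8 + 10 = 12.8; r = 15.8 − 12.8 = 3
x=11: ŷ = 2.8 + 11 = 13.8; r = 14.3 − 13.8 = 0.5
x=14: ŷ = 2.8 + 14 = 16.8; r = 15.8 − 16.8 = -1
x=15: ŷ = 2.8 + 15 = 17.8; r = 16.8 − 17.8 = -1

-2.5, 1, 1.5, 0.5, -2, 3, 0.5, -1, -1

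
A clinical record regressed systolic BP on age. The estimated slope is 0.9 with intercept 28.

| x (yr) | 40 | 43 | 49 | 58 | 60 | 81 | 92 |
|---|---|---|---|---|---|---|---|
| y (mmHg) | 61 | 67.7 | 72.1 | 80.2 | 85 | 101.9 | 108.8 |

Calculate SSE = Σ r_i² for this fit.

SSE = 24

x=40: ŷ = 28 + 0.9·40 = 64; r = 61 − 64 = -3
x=43: ŷ = 28 + 0.9·43 = 66.7; r = 67.7 − 66.7 = 1
x=49: ŷ = 28 + 0.9·49 = 72.1; r = 72.1 − 72.1 = 0
x=58: ŷ = 28 + 0.9·58 = 80.2; r = 80.2 − 80.2 = 0
x=60: ŷ = 28 + 0.9·60 = 82; r = 85 − 82 = 3
x=81: ŷ = 28 + 0.9·81 = 100.9; r = 101.9 − 100.9 = 1
x=92: ŷ = 28 + 0.9·92 = 110.8; r = 108.8 − 110.8 = -2
SSE = 9 + 1 + 0 + 0 + 9 + 1 + 4 = 24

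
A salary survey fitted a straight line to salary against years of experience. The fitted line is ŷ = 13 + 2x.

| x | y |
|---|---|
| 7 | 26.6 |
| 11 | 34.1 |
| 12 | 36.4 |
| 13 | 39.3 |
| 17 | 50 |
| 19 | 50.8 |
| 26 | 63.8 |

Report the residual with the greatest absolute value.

r = 3

x=7: ŷ = 13 + 2·7 = 27; r = 26.6 − 27 = -0.4
x=11: ŷ = 13 + 2·11 = 35; r = 34.1 − 35 = -0.9
x=12: ŷ = 13 + 2·12 = 37; r = 36.4 − 37 = -0.6
x=13: ŷ = 13 + 2·13 = 39; r = 39.3 − 39 = 0.3
x=17: ŷ = 13 + 2·17 = 47; r = 50 − 47 = 3
x=19: ŷ = 13 + 2·19 = 51; r = 50.8 − 51 = -0.2
x=26: ŷ = 13 + 2·26 = 65; r = 63.8 − 65 = -1.2
Largest |r| is 3 at x = 17, residual 3.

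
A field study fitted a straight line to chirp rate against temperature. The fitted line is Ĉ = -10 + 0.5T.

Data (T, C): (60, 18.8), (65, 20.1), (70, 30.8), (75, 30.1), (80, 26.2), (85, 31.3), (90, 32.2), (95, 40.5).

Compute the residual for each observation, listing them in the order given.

-1.2, -2.4, 5.8, 2.6, -3.8, -1.2, -2.8, 3

T=60: Ĉ = -10 + 0.5·60 = 20; r = 18.8 − 20 = -1.2
T=65: Ĉ = -10 + 0.5·65 = 22.5; r = 20.1 − 22.5 = -2.4
T=70: Ĉ = -10 + 0.5·70 = 25; r = 30.8 − 25 = 5.8
T=75: Ĉ = -10 + 0.5·75 = 27.5; r = 30.1 − 27.5 = 2.6
T=80: Ĉ = -10 + 0.5·80 = 30; r = 26.2 − 30 = -3.8
T=85: Ĉ = -10 + 0.5·85 = 32.5; r = 31.3 − 32.5 = -1.2
T=90: Ĉ = -10 + 0.5·90 = 35; r = 32.2 − 35 = -2.8
T=95: Ĉ = -10 + 0.5·95 = 37.5; r = 40.5 − 37.5 = 3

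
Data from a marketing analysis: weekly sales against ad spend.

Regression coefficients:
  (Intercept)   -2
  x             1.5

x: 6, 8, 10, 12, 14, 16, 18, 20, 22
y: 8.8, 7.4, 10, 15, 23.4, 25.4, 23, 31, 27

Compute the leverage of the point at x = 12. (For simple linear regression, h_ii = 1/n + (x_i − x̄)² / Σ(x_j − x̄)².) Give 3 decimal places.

x̄ = (6 + 8 + 10 + 12 + 14 + 16 + 18 + 20 + 22)/9 = 14
Σ(x − x̄)² = 64 + 36 + 16 + 4 + 0 + 4 + 16 + 36 + 64 = 240
h = 1/9 + (-2)²/240 = 0.111111 + 0.0166667 = 0.128

h = 0.128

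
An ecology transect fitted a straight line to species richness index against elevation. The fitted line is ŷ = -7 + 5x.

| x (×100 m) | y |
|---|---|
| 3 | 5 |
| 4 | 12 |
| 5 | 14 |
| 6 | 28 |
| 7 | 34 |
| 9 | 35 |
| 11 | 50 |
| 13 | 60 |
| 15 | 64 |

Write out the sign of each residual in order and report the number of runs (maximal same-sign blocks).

x=3: ŷ = -7 + 5·3 = 8; r = 5 − 8 = -3
x=4: ŷ = -7 + 5·4 = 13; r = 12 − 13 = -1
x=5: ŷ = -7 + 5·5 = 18; r = 14 − 18 = -4
x=6: ŷ = -7 + 5·6 = 23; r = 28 − 23 = 5
x=7: ŷ = -7 + 5·7 = 28; r = 34 − 28 = 6
x=9: ŷ = -7 + 5·9 = 38; r = 35 − 38 = -3
x=11: ŷ = -7 + 5·11 = 48; r = 50 − 48 = 2
x=13: ŷ = -7 + 5·13 = 58; r = 60 − 58 = 2
x=15: ŷ = -7 + 5·15 = 68; r = 64 − 68 = -4
Signs: − − − + + − + + −
Runs: −×3, +×2, −×1, +×2, −×1 → 5

5 runs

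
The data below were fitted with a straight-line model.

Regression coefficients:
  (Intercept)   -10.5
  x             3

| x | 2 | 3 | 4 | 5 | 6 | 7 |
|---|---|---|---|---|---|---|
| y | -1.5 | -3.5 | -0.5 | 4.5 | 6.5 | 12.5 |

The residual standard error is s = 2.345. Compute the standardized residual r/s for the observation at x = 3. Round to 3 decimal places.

ŷ = -10.5 + 3·3 = -1.5
r = -3.5 − (-1.5) = -2
r/s = -2 / 2.345 = -0.853

-0.853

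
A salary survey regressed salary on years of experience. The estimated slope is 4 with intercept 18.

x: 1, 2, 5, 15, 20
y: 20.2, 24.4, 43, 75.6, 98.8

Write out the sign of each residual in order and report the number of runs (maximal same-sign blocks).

4 runs

x=1: ŷ = 18 + 4·1 = 22; e = 20.2 − 22 = -1.8
x=2: ŷ = 18 + 4·2 = 26; e = 24.4 − 26 = -1.6
x=5: ŷ = 18 + 4·5 = 38; e = 43 − 38 = 5
x=15: ŷ = 18 + 4·15 = 78; e = 75.6 − 78 = -2.4
x=20: ŷ = 18 + 4·20 = 98; e = 98.8 − 98 = 0.8
Signs: − − + − +
Runs: −×2, +×1, −×1, +×1 → 4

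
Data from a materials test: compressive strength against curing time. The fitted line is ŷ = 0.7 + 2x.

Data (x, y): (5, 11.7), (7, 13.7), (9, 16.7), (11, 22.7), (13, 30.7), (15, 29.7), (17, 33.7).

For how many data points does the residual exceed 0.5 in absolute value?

x=5: ŷ = 0.7 + 2·5 = 10.7; e = 11.7 − 10.7 = 1
x=7: ŷ = 0.7 + 2·7 = 14.7; e = 13.7 − 14.7 = -1
x=9: ŷ = 0.7 + 2·9 = 18.7; e = 16.7 − 18.7 = -2
x=11: ŷ = 0.7 + 2·11 = 22.7; e = 22.7 − 22.7 = 0
x=13: ŷ = 0.7 + 2·13 = 26.7; e = 30.7 − 26.7 = 4
x=15: ŷ = 0.7 + 2·15 = 30.7; e = 29.7 − 30.7 = -1
x=17: ŷ = 0.7 + 2·17 = 34.7; e = 33.7 − 34.7 = -1
|e| > 0.5: x=5 (|e|=1), x=7 (|e|=1), x=9 (|e|=2), x=13 (|e|=4), x=15 (|e|=1), x=17 (|e|=1) → 6

6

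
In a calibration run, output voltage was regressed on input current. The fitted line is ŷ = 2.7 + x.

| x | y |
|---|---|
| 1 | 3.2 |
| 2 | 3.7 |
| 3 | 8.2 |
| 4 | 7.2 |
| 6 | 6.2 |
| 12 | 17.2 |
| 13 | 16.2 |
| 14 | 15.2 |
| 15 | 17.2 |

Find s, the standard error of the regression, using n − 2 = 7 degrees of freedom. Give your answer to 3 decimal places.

s = 1.813

x=1: ŷ = 2.7 + 1 = 3.7; r = 3.2 − 3.7 = -0.5
x=2: ŷ = 2.7 + 2 = 4.7; r = 3.7 − 4.7 = -1
x=3: ŷ = 2.7 + 3 = 5.7; r = 8.2 − 5.7 = 2.5
x=4: ŷ = 2.7 + 4 = 6.7; r = 7.2 − 6.7 = 0.5
x=6: ŷ = 2.7 + 6 = 8.7; r = 6.2 − 8.7 = -2.5
x=12: ŷ = 2.7 + 12 = 14.7; r = 17.2 − 14.7 = 2.5
x=13: ŷ = 2.7 + 13 = 15.7; r = 16.2 − 15.7 = 0.5
x=14: ŷ = 2.7 + 14 = 16.7; r = 15.2 − 16.7 = -1.5
x=15: ŷ = 2.7 + 15 = 17.7; r = 17.2 − 17.7 = -0.5
SSE = 0.25 + 1 + 6.25 + 0.25 + 6.25 + 6.25 + 0.25 + 2.25 + 0.25 = 23
s = √(23/7) = √3.28571 ≈ 1.813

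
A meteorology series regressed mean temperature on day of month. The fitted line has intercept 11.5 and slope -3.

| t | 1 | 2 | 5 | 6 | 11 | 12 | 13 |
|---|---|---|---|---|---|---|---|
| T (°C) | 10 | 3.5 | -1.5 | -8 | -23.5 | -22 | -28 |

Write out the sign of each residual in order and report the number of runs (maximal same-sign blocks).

6 runs

t=1: ŷ = 11.5 − 3·1 = 8.5; e = 10 − 8.5 = 1.5
t=2: ŷ = 11.5 − 3·2 = 5.5; e = 3.5 − 5.5 = -2
t=5: ŷ = 11.5 − 3·5 = -3.5; e = -1.5 − (-3.5) = 2
t=6: ŷ = 11.5 − 3·6 = -6.5; e = -8 − (-6.5) = -1.5
t=11: ŷ = 11.5 − 3·11 = -21.5; e = -23.5 − (-21.5) = -2
t=12: ŷ = 11.5 − 3·12 = -24.5; e = -22 − (-24.5) = 2.5
t=13: ŷ = 11.5 − 3·13 = -27.5; e = -28 − (-27.5) = -0.5
Signs: + − + − − + −
Runs: +×1, −×1, +×1, −×2, +×1, −×1 → 6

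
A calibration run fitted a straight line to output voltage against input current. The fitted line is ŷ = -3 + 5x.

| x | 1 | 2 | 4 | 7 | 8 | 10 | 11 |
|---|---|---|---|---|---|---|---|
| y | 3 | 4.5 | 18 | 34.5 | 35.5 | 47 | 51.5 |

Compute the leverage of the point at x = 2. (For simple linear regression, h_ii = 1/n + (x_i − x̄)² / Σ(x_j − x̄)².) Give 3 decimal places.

h = 0.332

x̄ = (1 + 2 + 4 + 7 + 8 + 10 + 11)/7 = 6.14286
Σ(x − x̄)² = 26.449 + 17.1633 + 4.59184 + 0.734694 + 3.44898 + 14.8776 + 23.5918 = 90.8571
h = 1/7 + (-4.14286)²/90.8571 = 0.142857 + 0.188904 = 0.332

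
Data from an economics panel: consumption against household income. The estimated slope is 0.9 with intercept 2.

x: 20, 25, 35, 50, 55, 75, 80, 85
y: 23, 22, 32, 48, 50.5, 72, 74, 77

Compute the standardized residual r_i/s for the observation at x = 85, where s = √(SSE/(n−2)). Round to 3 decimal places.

-0.694

x=20: ŷ = 2 + 0.9·20 = 20; r = 23 − 20 = 3
x=25: ŷ = 2 + 0.9·25 = 24.5; r = 22 − 24.5 = -2.5
x=35: ŷ = 2 + 0.9·35 = 33.5; r = 32 − 33.5 = -1.5
x=50: ŷ = 2 + 0.9·50 = 47; r = 48 − 47 = 1
x=55: ŷ = 2 + 0.9·55 = 51.5; r = 50.5 − 51.5 = -1
x=75: ŷ = 2 + 0.9·75 = 69.5; r = 72 − 69.5 = 2.5
x=80: ŷ = 2 + 0.9·80 = 74; r = 74 − 74 = 0
x=85: ŷ = 2 + 0.9·85 = 78.5; r = 77 − 78.5 = -1.5
SSE = 9 + 6.25 + 2.25 + 1 + 1 + 6.25 + 0 + 2.25 = 28
s = √(28/6) = 2.16025
r/s = -1.5 / 2.16025 = -0.694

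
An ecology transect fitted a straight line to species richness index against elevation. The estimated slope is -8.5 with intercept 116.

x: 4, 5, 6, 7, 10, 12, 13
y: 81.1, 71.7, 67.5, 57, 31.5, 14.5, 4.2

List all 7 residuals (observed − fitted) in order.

x=4: ŷ = 116 − 8.5·4 = 82; e = 81.1 − 82 = -0.9
x=5: ŷ = 116 − 8.5·5 = 73.5; e = 71.7 − 73.5 = -1.8
x=6: ŷ = 116 − 8.5·6 = 65; e = 67.5 − 65 = 2.5
x=7: ŷ = 116 − 8.5·7 = 56.5; e = 57 − 56.5 = 0.5
x=10: ŷ = 116 − 8.5·10 = 31; e = 31.5 − 31 = 0.5
x=12: ŷ = 116 − 8.5·12 = 14; e = 14.5 − 14 = 0.5
x=13: ŷ = 116 − 8.5·13 = 5.5; e = 4.2 − 5.5 = -1.3

-0.9, -1.8, 2.5, 0.5, 0.5, 0.5, -1.3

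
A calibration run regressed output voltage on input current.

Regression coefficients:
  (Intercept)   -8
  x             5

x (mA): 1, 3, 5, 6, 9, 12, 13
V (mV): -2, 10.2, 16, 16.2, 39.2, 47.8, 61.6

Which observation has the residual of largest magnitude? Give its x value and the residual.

x=1: ŷ = -8 + 5·1 = -3; e = -2 − (-3) = 1
x=3: ŷ = -8 + 5·3 = 7; e = 10.2 − 7 = 3.2
x=5: ŷ = -8 + 5·5 = 17; e = 16 − 17 = -1
x=6: ŷ = -8 + 5·6 = 22; e = 16.2 − 22 = -5.8
x=9: ŷ = -8 + 5·9 = 37; e = 39.2 − 37 = 2.2
x=12: ŷ = -8 + 5·12 = 52; e = 47.8 − 52 = -4.2
x=13: ŷ = -8 + 5·13 = 57; e = 61.6 − 57 = 4.6
Largest |e| is 5.8 at x = 6, residual -5.8.

x = 6, e = -5.8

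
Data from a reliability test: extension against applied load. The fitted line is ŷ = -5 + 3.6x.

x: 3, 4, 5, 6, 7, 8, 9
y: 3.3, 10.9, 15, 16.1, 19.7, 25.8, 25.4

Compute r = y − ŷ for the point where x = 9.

ŷ = -5 + 3.6·9 = 27.4
r = 25.4 − 27.4 = -2

r = -2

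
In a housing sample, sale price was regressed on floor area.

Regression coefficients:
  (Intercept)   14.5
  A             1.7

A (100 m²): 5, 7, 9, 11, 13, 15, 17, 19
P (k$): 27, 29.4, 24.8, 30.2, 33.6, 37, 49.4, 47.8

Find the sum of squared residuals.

SSE = 114

A=5: ŷ = 14.5 + 1.7·5 = 23; e = 27 − 23 = 4
A=7: ŷ = 14.5 + 1.7·7 = 26.4; e = 29.4 − 26.4 = 3
A=9: ŷ = 14.5 + 1.7·9 = 29.8; e = 24.8 − 29.8 = -5
A=11: ŷ = 14.5 + 1.7·11 = 33.2; e = 30.2 − 33.2 = -3
A=13: ŷ = 14.5 + 1.7·13 = 36.6; e = 33.6 − 36.6 = -3
A=15: ŷ = 14.5 + 1.7·15 = 40; e = 37 − 40 = -3
A=17: ŷ = 14.5 + 1.7·17 = 43.4; e = 49.4 − 43.4 = 6
A=19: ŷ = 14.5 + 1.7·19 = 46.8; e = 47.8 − 46.8 = 1
SSE = 16 + 9 + 25 + 9 + 9 + 9 + 36 + 1 = 114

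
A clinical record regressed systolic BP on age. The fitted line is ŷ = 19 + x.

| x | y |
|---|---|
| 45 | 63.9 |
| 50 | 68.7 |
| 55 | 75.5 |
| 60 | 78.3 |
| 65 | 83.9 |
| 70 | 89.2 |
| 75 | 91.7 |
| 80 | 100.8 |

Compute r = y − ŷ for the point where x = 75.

r = -2.3

ŷ = 19 + 75 = 94
r = 91.7 − 94 = -2.3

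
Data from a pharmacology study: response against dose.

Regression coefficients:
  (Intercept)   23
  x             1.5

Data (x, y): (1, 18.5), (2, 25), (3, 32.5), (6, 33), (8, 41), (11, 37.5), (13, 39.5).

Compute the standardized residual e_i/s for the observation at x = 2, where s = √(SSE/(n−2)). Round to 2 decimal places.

-0.21

x=1: ŷ = 23 + 1.5·1 = 24.5; e = 18.5 − 24.5 = -6
x=2: ŷ = 23 + 1.5·2 = 26; e = 25 − 26 = -1
x=3: ŷ = 23 + 1.5·3 = 27.5; e = 32.5 − 27.5 = 5
x=6: ŷ = 23 + 1.5·6 = 32; e = 33 − 32 = 1
x=8: ŷ = 23 + 1.5·8 = 35; e = 41 − 35 = 6
x=11: ŷ = 23 + 1.5·11 = 39.5; e = 37.5 − 39.5 = -2
x=13: ŷ = 23 + 1.5·13 = 42.5; e = 39.5 − 42.5 = -3
SSE = 36 + 1 + 25 + 1 + 36 + 4 + 9 = 112
s = √(112/5) = 4.73286
e/s = -1 / 4.73286 = -0.21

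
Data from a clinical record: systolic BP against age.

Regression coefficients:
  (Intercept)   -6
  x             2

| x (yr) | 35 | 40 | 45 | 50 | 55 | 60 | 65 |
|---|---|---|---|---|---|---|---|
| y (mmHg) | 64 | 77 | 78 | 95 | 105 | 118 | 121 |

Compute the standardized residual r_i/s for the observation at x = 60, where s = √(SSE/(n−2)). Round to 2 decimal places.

1.05

x=35: ŷ = -6 + 2·35 = 64; r = 64 − 64 = 0
x=40: ŷ = -6 + 2·40 = 74; r = 77 − 74 = 3
x=45: ŷ = -6 + 2·45 = 84; r = 78 − 84 = -6
x=50: ŷ = -6 + 2·50 = 94; r = 95 − 94 = 1
x=55: ŷ = -6 + 2·55 = 104; r = 105 − 104 = 1
x=60: ŷ = -6 + 2·60 = 114; r = 118 − 114 = 4
x=65: ŷ = -6 + 2·65 = 124; r = 121 − 124 = -3
SSE = 0 + 9 + 36 + 1 + 1 + 16 + 9 = 72
s = √(72/5) = 3.79473
r/s = 4 / 3.79473 = 1.05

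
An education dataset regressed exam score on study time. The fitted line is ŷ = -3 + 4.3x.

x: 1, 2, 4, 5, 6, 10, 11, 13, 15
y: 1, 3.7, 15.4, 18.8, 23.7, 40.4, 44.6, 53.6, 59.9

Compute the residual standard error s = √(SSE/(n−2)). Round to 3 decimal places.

x=1: ŷ = -3 + 4.3·1 = 1.3; e = 1 − 1.3 = -0.3
x=2: ŷ = -3 + 4.3·2 = 5.6; e = 3.7 − 5.6 = -1.9
x=4: ŷ = -3 + 4.3·4 = 14.2; e = 15.4 − 14.2 = 1.2
x=5: ŷ = -3 + 4.3·5 = 18.5; e = 18.8 − 18.5 = 0.3
x=6: ŷ = -3 + 4.3·6 = 22.8; e = 23.7 − 22.8 = 0.9
x=10: ŷ = -3 + 4.3·10 = 40; e = 40.4 − 40 = 0.4
x=11: ŷ = -3 + 4.3·11 = 44.3; e = 44.6 − 44.3 = 0.3
x=13: ŷ = -3 + 4.3·13 = 52.9; e = 53.6 − 52.9 = 0.7
x=15: ŷ = -3 + 4.3·15 = 61.5; e = 59.9 − 61.5 = -1.6
SSE = 0.09 + 3.61 + 1.44 + 0.09 + 0.81 + 0.16 + 0.09 + 0.49 + 2.56 = 9.34
s = √(9.34/7) = √1.33429 ≈ 1.155

s = 1.155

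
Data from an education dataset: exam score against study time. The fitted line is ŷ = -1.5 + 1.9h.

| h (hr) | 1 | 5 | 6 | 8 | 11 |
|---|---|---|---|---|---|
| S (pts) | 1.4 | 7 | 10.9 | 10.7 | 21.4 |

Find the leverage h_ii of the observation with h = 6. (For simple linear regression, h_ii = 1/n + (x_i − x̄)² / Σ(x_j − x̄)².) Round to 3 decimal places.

h = 0.201

h̄ = (1 + 5 + 6 + 8 + 11)/5 = 6.2
Σ(h − h̄)² = 27.04 + 1.44 + 0.04 + 3.24 + 23.04 = 54.8
h = 1/5 + (-0.2)²/54.8 = 0.2 + 0.000729927 = 0.201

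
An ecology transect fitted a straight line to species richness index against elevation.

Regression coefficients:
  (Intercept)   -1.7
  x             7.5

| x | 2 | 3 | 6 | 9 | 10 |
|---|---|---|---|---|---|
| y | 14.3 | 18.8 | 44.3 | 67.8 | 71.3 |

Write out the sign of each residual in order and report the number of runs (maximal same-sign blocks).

4 runs

x=2: ŷ = -1.7 + 7.5·2 = 13.3; r = 14.3 − 13.3 = 1
x=3: ŷ = -1.7 + 7.5·3 = 20.8; r = 18.8 − 20.8 = -2
x=6: ŷ = -1.7 + 7.5·6 = 43.3; r = 44.3 − 43.3 = 1
x=9: ŷ = -1.7 + 7.5·9 = 65.8; r = 67.8 − 65.8 = 2
x=10: ŷ = -1.7 + 7.5·10 = 73.3; r = 71.3 − 73.3 = -2
Signs: + − + + −
Runs: +×1, −×1, +×2, −×1 → 4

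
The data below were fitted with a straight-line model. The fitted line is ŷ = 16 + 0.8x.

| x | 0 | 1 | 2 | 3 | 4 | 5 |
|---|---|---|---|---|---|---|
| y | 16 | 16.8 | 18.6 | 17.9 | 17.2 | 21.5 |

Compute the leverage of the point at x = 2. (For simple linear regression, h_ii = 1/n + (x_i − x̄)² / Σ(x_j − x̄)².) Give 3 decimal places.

x̄ = (0 + 1 + 2 + 3 + 4 + 5)/6 = 2.5
Σ(x − x̄)² = 6.25 + 2.25 + 0.25 + 0.25 + 2.25 + 6.25 = 17.5
h = 1/6 + (-0.5)²/17.5 = 0.166667 + 0.0142857 = 0.181

h = 0.181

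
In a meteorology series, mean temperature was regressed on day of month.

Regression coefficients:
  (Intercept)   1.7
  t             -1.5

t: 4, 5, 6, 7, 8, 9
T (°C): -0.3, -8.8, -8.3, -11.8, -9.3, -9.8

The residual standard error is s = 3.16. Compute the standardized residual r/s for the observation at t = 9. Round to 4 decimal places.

0.6329

T̂ = 1.7 − 1.5·9 = -11.8
r = -9.8 − (-11.8) = 2
r/s = 2 / 3.16 = 0.6329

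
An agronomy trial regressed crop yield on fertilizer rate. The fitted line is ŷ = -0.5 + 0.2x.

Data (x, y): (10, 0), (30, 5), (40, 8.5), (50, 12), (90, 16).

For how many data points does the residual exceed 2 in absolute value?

x=10: ŷ = -0.5 + 0.2·10 = 1.5; e = 0 − 1.5 = -1.5
x=30: ŷ = -0.5 + 0.2·30 = 5.5; e = 5 − 5.5 = -0.5
x=40: ŷ = -0.5 + 0.2·40 = 7.5; e = 8.5 − 7.5 = 1
x=50: ŷ = -0.5 + 0.2·50 = 9.5; e = 12 − 9.5 = 2.5
x=90: ŷ = -0.5 + 0.2·90 = 17.5; e = 16 − 17.5 = -1.5
|e| > 2: x=50 (|e|=2.5) → 1

1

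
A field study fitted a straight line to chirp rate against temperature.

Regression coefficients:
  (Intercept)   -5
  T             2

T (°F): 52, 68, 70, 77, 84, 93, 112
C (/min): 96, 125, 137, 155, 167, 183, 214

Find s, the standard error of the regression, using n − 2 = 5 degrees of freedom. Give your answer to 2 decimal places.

T=52: ŷ = -5 + 2·52 = 99; r = 96 − 99 = -3
T=68: ŷ = -5 + 2·68 = 131; r = 125 − 131 = -6
T=70: ŷ = -5 + 2·70 = 135; r = 137 − 135 = 2
T=77: ŷ = -5 + 2·77 = 149; r = 155 − 149 = 6
T=84: ŷ = -5 + 2·84 = 163; r = 167 − 163 = 4
T=93: ŷ = -5 + 2·93 = 181; r = 183 − 181 = 2
T=112: ŷ = -5 + 2·112 = 219; r = 214 − 219 = -5
SSE = 9 + 36 + 4 + 36 + 16 + 4 + 25 = 130
s = √(130/5) = √26 ≈ 5.10

s = 5.10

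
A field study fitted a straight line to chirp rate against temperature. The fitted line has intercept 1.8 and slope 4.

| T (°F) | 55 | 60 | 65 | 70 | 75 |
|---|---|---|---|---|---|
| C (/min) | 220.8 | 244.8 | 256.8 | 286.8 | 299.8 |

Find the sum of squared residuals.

T=55: ŷ = 1.8 + 4·55 = 221.8; e = 220.8 − 221.8 = -1
T=60: ŷ = 1.8 + 4·60 = 241.8; e = 244.8 − 241.8 = 3
T=65: ŷ = 1.8 + 4·65 = 261.8; e = 256.8 − 261.8 = -5
T=70: ŷ = 1.8 + 4·70 = 281.8; e = 286.8 − 281.8 = 5
T=75: ŷ = 1.8 + 4·75 = 301.8; e = 299.8 − 301.8 = -2
SSE = 1 + 9 + 25 + 25 + 4 = 64

SSE = 64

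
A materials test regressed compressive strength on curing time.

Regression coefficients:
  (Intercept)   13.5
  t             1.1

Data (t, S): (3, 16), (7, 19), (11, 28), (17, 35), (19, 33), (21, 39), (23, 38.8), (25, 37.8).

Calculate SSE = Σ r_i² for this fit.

t=3: ŷ = 13.5 + 1.1·3 = 16.8; r = 16 − 16.8 = -0.8
t=7: ŷ = 13.5 + 1.1·7 = 21.2; r = 19 − 21.2 = -2.2
t=11: ŷ = 13.5 + 1.1·11 = 25.6; r = 28 − 25.6 = 2.4
t=17: ŷ = 13.5 + 1.1·17 = 32.2; r = 35 − 32.2 = 2.8
t=19: ŷ = 13.5 + 1.1·19 = 34.4; r = 33 − 34.4 = -1.4
t=21: ŷ = 13.5 + 1.1·21 = 36.6; r = 39 − 36.6 = 2.4
t=23: ŷ = 13.5 + 1.1·23 = 38.8; r = 38.8 − 38.8 = 0
t=25: ŷ = 13.5 + 1.1·25 = 41; r = 37.8 − 41 = -3.2
SSE = 0.64 + 4.84 + 5.76 + 7.84 + 1.96 + 5.76 + 0 + 10.24 = 37.04

SSE = 37.04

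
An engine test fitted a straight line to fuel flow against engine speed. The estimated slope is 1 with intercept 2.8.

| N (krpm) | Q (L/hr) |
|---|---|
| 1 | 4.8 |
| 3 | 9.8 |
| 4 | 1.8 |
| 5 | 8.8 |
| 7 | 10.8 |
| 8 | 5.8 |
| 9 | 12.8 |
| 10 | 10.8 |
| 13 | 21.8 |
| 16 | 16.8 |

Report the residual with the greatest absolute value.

r = 6

N=1: Q̂ = 2.8 + 1 = 3.8; r = 4.8 − 3.8 = 1
N=3: Q̂ = 2.8 + 3 = 5.8; r = 9.8 − 5.8 = 4
N=4: Q̂ = 2.8 + 4 = 6.8; r = 1.8 − 6.8 = -5
N=5: Q̂ = 2.8 + 5 = 7.8; r = 8.8 − 7.8 = 1
N=7: Q̂ = 2.8 + 7 = 9.8; r = 10.8 − 9.8 = 1
N=8: Q̂ = 2.8 + 8 = 10.8; r = 5.8 − 10.8 = -5
N=9: Q̂ = 2.8 + 9 = 11.8; r = 12.8 − 11.8 = 1
N=10: Q̂ = 2.8 + 10 = 12.8; r = 10.8 − 12.8 = -2
N=13: Q̂ = 2.8 + 13 = 15.8; r = 21.8 − 15.8 = 6
N=16: Q̂ = 2.8 + 16 = 18.8; r = 16.8 − 18.8 = -2
Largest |r| is 6 at N = 13, residual 6.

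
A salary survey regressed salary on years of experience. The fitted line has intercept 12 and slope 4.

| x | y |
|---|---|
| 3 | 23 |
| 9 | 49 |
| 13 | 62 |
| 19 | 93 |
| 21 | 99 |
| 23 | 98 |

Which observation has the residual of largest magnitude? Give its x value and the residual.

x=3: ŷ = 12 + 4·3 = 24; e = 23 − 24 = -1
x=9: ŷ = 12 + 4·9 = 48; e = 49 − 48 = 1
x=13: ŷ = 12 + 4·13 = 64; e = 62 − 64 = -2
x=19: ŷ = 12 + 4·19 = 88; e = 93 − 88 = 5
x=21: ŷ = 12 + 4·21 = 96; e = 99 − 96 = 3
x=23: ŷ = 12 + 4·23 = 104; e = 98 − 104 = -6
Largest |e| is 6 at x = 23, residual -6.

x = 23, e = -6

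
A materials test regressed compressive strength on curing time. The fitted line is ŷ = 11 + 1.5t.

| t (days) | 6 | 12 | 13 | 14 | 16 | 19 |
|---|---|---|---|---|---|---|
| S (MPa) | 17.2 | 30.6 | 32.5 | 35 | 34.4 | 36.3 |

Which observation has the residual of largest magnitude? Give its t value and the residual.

t=6: ŷ = 11 + 1.5·6 = 20; r = 17.2 − 20 = -2.8
t=12: ŷ = 11 + 1.5·12 = 29; r = 30.6 − 29 = 1.6
t=13: ŷ = 11 + 1.5·13 = 30.5; r = 32.5 − 30.5 = 2
t=14: ŷ = 11 + 1.5·14 = 32; r = 35 − 32 = 3
t=16: ŷ = 11 + 1.5·16 = 35; r = 34.4 − 35 = -0.6
t=19: ŷ = 11 + 1.5·19 = 39.5; r = 36.3 − 39.5 = -3.2
Largest |r| is 3.2 at t = 19, residual -3.2.

t = 19, r = -3.2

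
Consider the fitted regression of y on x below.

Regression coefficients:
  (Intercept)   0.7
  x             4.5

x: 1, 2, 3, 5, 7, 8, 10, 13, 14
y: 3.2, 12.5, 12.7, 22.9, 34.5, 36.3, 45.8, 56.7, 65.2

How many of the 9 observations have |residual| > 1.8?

4

x=1: ŷ = 0.7 + 4.5·1 = 5.2; r = 3.2 − 5.2 = -2
x=2: ŷ = 0.7 + 4.5·2 = 9.7; r = 12.5 − 9.7 = 2.8
x=3: ŷ = 0.7 + 4.5·3 = 14.2; r = 12.7 − 14.2 = -1.5
x=5: ŷ = 0.7 + 4.5·5 = 23.2; r = 22.9 − 23.2 = -0.3
x=7: ŷ = 0.7 + 4.5·7 = 32.2; r = 34.5 − 32.2 = 2.3
x=8: ŷ = 0.7 + 4.5·8 = 36.7; r = 36.3 − 36.7 = -0.4
x=10: ŷ = 0.7 + 4.5·10 = 45.7; r = 45.8 − 45.7 = 0.1
x=13: ŷ = 0.7 + 4.5·13 = 59.2; r = 56.7 − 59.2 = -2.5
x=14: ŷ = 0.7 + 4.5·14 = 63.7; r = 65.2 − 63.7 = 1.5
|r| > 1.8: x=1 (|r|=2), x=2 (|r|=2.8), x=7 (|r|=2.3), x=13 (|r|=2.5) → 4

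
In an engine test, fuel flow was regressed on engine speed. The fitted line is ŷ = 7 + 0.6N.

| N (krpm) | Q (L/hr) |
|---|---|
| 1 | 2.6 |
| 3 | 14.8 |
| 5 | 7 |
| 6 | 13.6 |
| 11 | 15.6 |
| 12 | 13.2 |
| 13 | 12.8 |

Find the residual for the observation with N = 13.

r = -2

ŷ = 7 + 0.6·13 = 14.8
r = 12.8 − 14.8 = -2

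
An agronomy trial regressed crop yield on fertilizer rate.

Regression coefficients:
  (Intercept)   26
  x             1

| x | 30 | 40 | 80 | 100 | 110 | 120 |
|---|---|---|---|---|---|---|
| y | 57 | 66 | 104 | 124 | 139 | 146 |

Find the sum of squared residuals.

x=30: ŷ = 26 + 30 = 56; e = 57 − 56 = 1
x=40: ŷ = 26 + 40 = 66; e = 66 − 66 = 0
x=80: ŷ = 26 + 80 = 106; e = 104 − 106 = -2
x=100: ŷ = 26 + 100 = 126; e = 124 − 126 = -2
x=110: ŷ = 26 + 110 = 136; e = 139 − 136 = 3
x=120: ŷ = 26 + 120 = 146; e = 146 − 146 = 0
SSE = 1 + 0 + 4 + 4 + 9 + 0 = 18

SSE = 18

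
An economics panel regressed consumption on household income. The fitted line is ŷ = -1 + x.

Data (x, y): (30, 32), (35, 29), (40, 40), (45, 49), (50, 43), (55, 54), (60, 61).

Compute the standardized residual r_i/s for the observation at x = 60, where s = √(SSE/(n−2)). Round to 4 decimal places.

x=30: ŷ = -1 + 30 = 29; r = 32 − 29 = 3
x=35: ŷ = -1 + 35 = 34; r = 29 − 34 = -5
x=40: ŷ = -1 + 40 = 39; r = 40 − 39 = 1
x=45: ŷ = -1 + 45 = 44; r = 49 − 44 = 5
x=50: ŷ = -1 + 50 = 49; r = 43 − 49 = -6
x=55: ŷ = -1 + 55 = 54; r = 54 − 54 = 0
x=60: ŷ = -1 + 60 = 59; r = 61 − 59 = 2
SSE = 9 + 25 + 1 + 25 + 36 + 0 + 4 = 100
s = √(100/5) = 4.47214
r/s = 2 / 4.47214 = 0.4472

0.4472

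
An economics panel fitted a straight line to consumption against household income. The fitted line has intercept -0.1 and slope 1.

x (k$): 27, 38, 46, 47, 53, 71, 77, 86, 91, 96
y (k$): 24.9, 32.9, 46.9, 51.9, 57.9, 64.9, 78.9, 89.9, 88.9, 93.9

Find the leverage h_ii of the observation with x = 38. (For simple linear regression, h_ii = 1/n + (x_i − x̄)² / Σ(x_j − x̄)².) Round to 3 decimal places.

x̄ = (27 + 38 + 46 + 47 + 53 + 71 + 77 + 86 + 91 + 96)/10 = 63.2
Σ(x − x̄)² = 1310.44 + 635.04 + 295.84 + 262.44 + 104.04 + 60.84 + 190.44 + 519.84 + 772.84 + 1075.84 = 5227.6
h = 1/10 + (-25.2)²/5227.6 = 0.1 + 0.121478 = 0.221

h = 0.221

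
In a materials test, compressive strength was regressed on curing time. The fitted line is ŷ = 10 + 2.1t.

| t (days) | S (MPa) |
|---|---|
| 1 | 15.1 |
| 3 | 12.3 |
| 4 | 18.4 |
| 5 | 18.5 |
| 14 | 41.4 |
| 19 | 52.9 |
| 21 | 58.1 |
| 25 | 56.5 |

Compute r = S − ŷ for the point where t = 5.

r = -2

ŷ = 10 + 2.1·5 = 20.5
r = 18.5 − 20.5 = -2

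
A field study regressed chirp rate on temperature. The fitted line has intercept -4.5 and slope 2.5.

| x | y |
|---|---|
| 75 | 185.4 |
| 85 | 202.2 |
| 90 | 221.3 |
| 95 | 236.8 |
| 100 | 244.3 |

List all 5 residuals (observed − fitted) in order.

x=75: ŷ = -4.5 + 2.5·75 = 183; e = 185.4 − 183 = 2.4
x=85: ŷ = -4.5 + 2.5·85 = 208; e = 202.2 − 208 = -5.8
x=90: ŷ = -4.5 + 2.5·90 = 220.5; e = 221.3 − 220.5 = 0.8
x=95: ŷ = -4.5 + 2.5·95 = 233; e = 236.8 − 233 = 3.8
x=100: ŷ = -4.5 + 2.5·100 = 245.5; e = 244.3 − 245.5 = -1.2

2.4, -5.8, 0.8, 3.8, -1.2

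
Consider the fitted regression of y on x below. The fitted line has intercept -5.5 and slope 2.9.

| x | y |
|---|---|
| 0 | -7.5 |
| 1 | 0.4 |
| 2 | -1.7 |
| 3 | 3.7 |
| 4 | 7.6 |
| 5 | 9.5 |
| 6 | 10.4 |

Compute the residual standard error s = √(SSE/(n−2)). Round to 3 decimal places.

s = 2.098

x=0: ŷ = -5.5 + 2.9·0 = -5.5; e = -7.5 − (-5.5) = -2
x=1: ŷ = -5.5 + 2.9·1 = -2.6; e = 0.4 − (-2.6) = 3
x=2: ŷ = -5.5 + 2.9·2 = 0.3; e = -1.7 − 0.3 = -2
x=3: ŷ = -5.5 + 2.9·3 = 3.2; e = 3.7 − 3.2 = 0.5
x=4: ŷ = -5.5 + 2.9·4 = 6.1; e = 7.6 − 6.1 = 1.5
x=5: ŷ = -5.5 + 2.9·5 = 9; e = 9.5 − 9 = 0.5
x=6: ŷ = -5.5 + 2.9·6 = 11.9; e = 10.4 − 11.9 = -1.5
SSE = 4 + 9 + 4 + 0.25 + 2.25 + 0.25 + 2.25 = 22
s = √(22/5) = √4.4 ≈ 2.098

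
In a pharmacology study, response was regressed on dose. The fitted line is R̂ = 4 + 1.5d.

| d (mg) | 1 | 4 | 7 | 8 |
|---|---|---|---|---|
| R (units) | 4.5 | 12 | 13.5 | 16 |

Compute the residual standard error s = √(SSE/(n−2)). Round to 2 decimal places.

s = 1.73

d=1: R̂ = 4 + 1.5·1 = 5.5; e = 4.5 − 5.5 = -1
d=4: R̂ = 4 + 1.5·4 = 10; e = 12 − 10 = 2
d=7: R̂ = 4 + 1.5·7 = 14.5; e = 13.5 − 14.5 = -1
d=8: R̂ = 4 + 1.5·8 = 16; e = 16 − 16 = 0
SSE = 1 + 4 + 1 + 0 = 6
s = √(6/2) = √3 ≈ 1.73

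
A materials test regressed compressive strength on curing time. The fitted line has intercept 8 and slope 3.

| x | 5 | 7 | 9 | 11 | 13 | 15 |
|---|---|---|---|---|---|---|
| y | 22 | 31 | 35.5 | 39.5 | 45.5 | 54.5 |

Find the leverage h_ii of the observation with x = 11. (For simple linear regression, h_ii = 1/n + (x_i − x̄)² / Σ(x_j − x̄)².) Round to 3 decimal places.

h = 0.181

x̄ = (5 + 7 + 9 + 11 + 13 + 15)/6 = 10
Σ(x − x̄)² = 25 + 9 + 1 + 1 + 9 + 25 = 70
h = 1/6 + (1)²/70 = 0.166667 + 0.0142857 = 0.181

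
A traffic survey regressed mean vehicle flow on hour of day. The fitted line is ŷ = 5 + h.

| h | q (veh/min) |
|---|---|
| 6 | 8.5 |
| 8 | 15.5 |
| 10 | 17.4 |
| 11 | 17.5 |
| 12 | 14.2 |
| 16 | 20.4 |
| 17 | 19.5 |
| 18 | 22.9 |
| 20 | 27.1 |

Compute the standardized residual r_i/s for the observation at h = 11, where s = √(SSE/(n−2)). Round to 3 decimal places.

h=6: ŷ = 5 + 6 = 11; r = 8.5 − 11 = -2.5
h=8: ŷ = 5 + 8 = 13; r = 15.5 − 13 = 2.5
h=10: ŷ = 5 + 10 = 15; r = 17.4 − 15 = 2.4
h=11: ŷ = 5 + 11 = 16; r = 17.5 − 16 = 1.5
h=12: ŷ = 5 + 12 = 17; r = 14.2 − 17 = -2.8
h=16: ŷ = 5 + 16 = 21; r = 20.4 − 21 = -0.6
h=17: ŷ = 5 + 17 = 22; r = 19.5 − 22 = -2.5
h=18: ŷ = 5 + 18 = 23; r = 22.9 − 23 = -0.1
h=20: ŷ = 5 + 20 = 25; r = 27.1 − 25 = 2.1
SSE = 6.25 + 6.25 + 5.76 + 2.25 + 7.84 + 0.36 + 6.25 + 0.01 + 4.41 = 39.38
s = √(39.38/7) = 2.37186
r/s = 1.5 / 2.37186 = 0.632

0.632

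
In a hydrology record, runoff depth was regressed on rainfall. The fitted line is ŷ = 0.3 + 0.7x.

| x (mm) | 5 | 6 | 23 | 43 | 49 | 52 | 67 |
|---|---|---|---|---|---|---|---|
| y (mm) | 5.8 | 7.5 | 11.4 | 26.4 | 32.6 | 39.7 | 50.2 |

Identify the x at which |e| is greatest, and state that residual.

x=5: ŷ = 0.3 + 0.7·5 = 3.8; e = 5.8 − 3.8 = 2
x=6: ŷ = 0.3 + 0.7·6 = 4.5; e = 7.5 − 4.5 = 3
x=23: ŷ = 0.3 + 0.7·23 = 16.4; e = 11.4 − 16.4 = -5
x=43: ŷ = 0.3 + 0.7·43 = 30.4; e = 26.4 − 30.4 = -4
x=49: ŷ = 0.3 + 0.7·49 = 34.6; e = 32.6 − 34.6 = -2
x=52: ŷ = 0.3 + 0.7·52 = 36.7; e = 39.7 − 36.7 = 3
x=67: ŷ = 0.3 + 0.7·67 = 47.2; e = 50.2 − 47.2 = 3
Largest |e| is 5 at x = 23, residual -5.

x = 23, e = -5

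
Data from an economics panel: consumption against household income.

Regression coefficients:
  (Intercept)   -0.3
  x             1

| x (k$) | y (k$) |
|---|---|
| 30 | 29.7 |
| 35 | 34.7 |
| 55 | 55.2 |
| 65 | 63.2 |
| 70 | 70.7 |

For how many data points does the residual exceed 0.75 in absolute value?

x=30: ŷ = -0.3 + 30 = 29.7; r = 29.7 − 29.7 = 0
x=35: ŷ = -0.3 + 35 = 34.7; r = 34.7 − 34.7 = 0
x=55: ŷ = -0.3 + 55 = 54.7; r = 55.2 − 54.7 = 0.5
x=65: ŷ = -0.3 + 65 = 64.7; r = 63.2 − 64.7 = -1.5
x=70: ŷ = -0.3 + 70 = 69.7; r = 70.7 − 69.7 = 1
|r| > 0.75: x=65 (|r|=1.5), x=70 (|r|=1) → 2

2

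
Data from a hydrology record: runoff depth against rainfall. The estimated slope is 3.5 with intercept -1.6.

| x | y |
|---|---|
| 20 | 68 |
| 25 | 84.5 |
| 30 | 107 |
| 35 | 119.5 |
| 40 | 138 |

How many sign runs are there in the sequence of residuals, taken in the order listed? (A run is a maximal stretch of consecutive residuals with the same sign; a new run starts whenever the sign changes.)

x=20: ŷ = -1.6 + 3.5·20 = 68.4; e = 68 − 68.4 = -0.4
x=25: ŷ = -1.6 + 3.5·25 = 85.9; e = 84.5 − 85.9 = -1.4
x=30: ŷ = -1.6 + 3.5·30 = 103.4; e = 107 − 103.4 = 3.6
x=35: ŷ = -1.6 + 3.5·35 = 120.9; e = 119.5 − 120.9 = -1.4
x=40: ŷ = -1.6 + 3.5·40 = 138.4; e = 138 − 138.4 = -0.4
Signs: − − + − −
Runs: −×2, +×1, −×2 → 3

3 runs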